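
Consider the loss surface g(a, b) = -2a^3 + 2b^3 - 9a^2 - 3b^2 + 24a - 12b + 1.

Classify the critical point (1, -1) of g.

The mixed partial ∂²g/∂a∂b is 0, so the Hessian at any point is diag(g_aa, g_bb) = diag(-6(2a + 3), 6(2b - 1)).
At (1, -1): H = diag(-30, -18).
Both eigenvalues are negative, so H is negative definite: a local maximum.

local maximum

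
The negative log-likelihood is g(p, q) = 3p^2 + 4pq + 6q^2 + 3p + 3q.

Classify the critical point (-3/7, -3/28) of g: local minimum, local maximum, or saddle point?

The Hessian of g is constant: H = [[6, 4], [4, 12]].
det(H) = 6·12 − 4² = 56.
det(H) > 0 and tr(H) = 18 > 0, so H is positive definite and the point is a local minimum.

local minimum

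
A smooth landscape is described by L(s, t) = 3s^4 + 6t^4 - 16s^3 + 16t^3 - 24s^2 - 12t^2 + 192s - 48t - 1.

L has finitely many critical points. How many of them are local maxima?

L separates as a function of s plus a function of t, so ∇L=0 decouples.
∂L/∂s = 12(s - 4)(s - 2)(s + 2) = 0 at s ∈ {-2, 2, 4}; ∂L/∂t = 24(t - 1)(t + 1)(t + 2) = 0 at t ∈ {-2, -1, 1}.
The Hessian is diagonal: diag(L_ss, L_tt). Second derivatives: L_ss(-2)=288, L_ss(2)=-96, L_ss(4)=144; L_tt(-2)=72, L_tt(-1)=-48, L_tt(1)=144.
Local maxima occur where both diagonal entries negative: (2, -1). Count: 1.

1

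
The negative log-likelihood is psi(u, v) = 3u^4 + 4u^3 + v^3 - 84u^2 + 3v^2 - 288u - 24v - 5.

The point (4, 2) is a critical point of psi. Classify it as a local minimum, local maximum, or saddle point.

local minimum

The mixed partial ∂²psi/∂u∂v is 0, so the Hessian at any point is diag(psi_uu, psi_vv) = diag(12(3u^2 + 2u - 14), 6(v + 1)).
At (4, 2): H = diag(504, 18).
Both eigenvalues are positive, so H is positive definite: a local minimum.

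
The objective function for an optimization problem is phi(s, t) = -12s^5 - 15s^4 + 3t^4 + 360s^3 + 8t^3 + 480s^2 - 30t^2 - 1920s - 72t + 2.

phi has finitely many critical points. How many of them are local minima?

phi separates as a function of s plus a function of t, so ∇phi=0 decouples.
∂phi/∂s = -60(s - 4)(s - 1)(s + 2)(s + 4) = 0 at s ∈ {-4, -2, 1, 4}; ∂phi/∂t = 12(t - 2)(t + 1)(t + 3) = 0 at t ∈ {-3, -1, 2}.
The Hessian is diagonal: diag(phi_ss, phi_tt). Second derivatives: phi_ss(-4)=4800, phi_ss(-2)=-2160, phi_ss(1)=2700, phi_ss(4)=-8640; phi_tt(-3)=120, phi_tt(-1)=-72, phi_tt(2)=180.
Local minima occur where both diagonal entries positive: (-4, -3), (-4, 2), (1, -3), (1, 2). Count: 4.

4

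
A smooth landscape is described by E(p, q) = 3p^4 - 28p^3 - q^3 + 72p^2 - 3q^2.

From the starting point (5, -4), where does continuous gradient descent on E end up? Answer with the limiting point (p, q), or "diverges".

E is separable, so gradient descent decouples: p follows -∂E/∂p, q follows -∂E/∂q.
∂E/∂p = 12p(p - 4)(p - 3); at p=5 this is 120, so p decreases.
∂E/∂q = -3q(q + 2); at q=-4 this is -24, so q increases.
p converges to its nearest critical value 4 (a local min of the p-part); q converges to -2. The iterate converges to (4, -2).

(4, -2)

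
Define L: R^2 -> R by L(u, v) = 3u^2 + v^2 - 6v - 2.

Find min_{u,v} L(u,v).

L(u,v) separates as P(u) + Q(v) − 2, so its minimum is min P + min Q − 2.
P'(u) = 6u vanishes at u ∈ {0}; Q'(v) = 2v - 6 vanishes at v ∈ {3}.
Local minima of P (where P''>0): P(0)=0. Local minima of Q: Q(3)=-9.
So the global minimum of L is P(0) + Q(3) − 2 = 0 − 9 − 2 = -11, attained at (0, 3).

-11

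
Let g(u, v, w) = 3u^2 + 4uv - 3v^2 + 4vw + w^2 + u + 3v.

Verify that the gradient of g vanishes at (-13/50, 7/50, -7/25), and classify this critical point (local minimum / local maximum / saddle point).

∇g = (6u + 4v + 1, 4u - 6v + 4w + 3, 4v + 2w); substituting (-13/50, 7/50, -7/25) gives ∇g = (0, 0, 0), so (-13/50, 7/50, -7/25) is indeed a critical point.
The Hessian is constant: H = [[6, 4, 0], [4, -6, 4], [0, 4, 2]].
Leading principal minors: Δ₁ = 6, Δ₂ = -52, Δ₃ = -200.
The minors fit neither the all-positive nor the alternating-sign pattern, so H is indefinite: a saddle point.

saddle point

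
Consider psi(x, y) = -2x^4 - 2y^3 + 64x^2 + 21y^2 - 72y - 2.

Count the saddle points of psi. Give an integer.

3

psi separates as a function of x plus a function of y, so ∇psi=0 decouples.
∂psi/∂x = -8x(x - 4)(x + 4) = 0 at x ∈ {-4, 0, 4}; ∂psi/∂y = -6(y - 4)(y - 3) = 0 at y ∈ {3, 4}.
The Hessian is diagonal: diag(psi_xx, psi_yy). Second derivatives: psi_xx(-4)=-256, psi_xx(0)=128, psi_xx(4)=-256; psi_yy(3)=6, psi_yy(4)=-6.
Saddle points occur where the two diagonal entries have opposite signs: (-4, 3), (0, 4), (4, 3). Count: 3.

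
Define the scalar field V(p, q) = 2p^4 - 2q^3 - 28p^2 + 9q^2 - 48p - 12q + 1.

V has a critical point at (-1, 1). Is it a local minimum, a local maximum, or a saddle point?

The mixed partial ∂²V/∂p∂q is 0, so the Hessian at any point is diag(V_pp, V_qq) = diag(8(3p^2 - 7), 6(-2q + 3)).
At (-1, 1): H = diag(-32, 6).
The eigenvalues have opposite signs, so H is indefinite: a saddle point.

saddle point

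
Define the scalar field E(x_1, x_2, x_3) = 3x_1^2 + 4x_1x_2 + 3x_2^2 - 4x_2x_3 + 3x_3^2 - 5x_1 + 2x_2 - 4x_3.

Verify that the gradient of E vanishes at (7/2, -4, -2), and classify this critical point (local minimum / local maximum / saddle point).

local minimum

∇E = (6x_1 + 4x_2 - 5, 4x_1 + 6x_2 - 4x_3 + 2, -4x_2 + 6x_3 - 4); substituting (7/2, -4, -2) gives ∇E = (0, 0, 0), so (7/2, -4, -2) is indeed a critical point.
The Hessian is constant: H = [[6, 4, 0], [4, 6, -4], [0, -4, 6]].
Leading principal minors: Δ₁ = 6, Δ₂ = 20, Δ₃ = 24.
All leading minors are positive, so H is positive definite: a local minimum.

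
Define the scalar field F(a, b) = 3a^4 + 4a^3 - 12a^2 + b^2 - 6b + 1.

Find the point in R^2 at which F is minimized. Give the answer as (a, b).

(-2, 3)

F(a,b) separates as P(a) + Q(b) + 1, so its minimum is min P + min Q + 1.
P'(a) = 12a(a - 1)(a + 2) vanishes at a ∈ {-2, 0, 1}; Q'(b) = 2b - 6 vanishes at b ∈ {3}.
Local minima of P (where P''>0): P(-2)=-32, P(1)=-5. Local minima of Q: Q(3)=-9.
So the global minimum of F is P(-2) + Q(3) + 1 = -32 − 9 + 1 = -40, attained at (-2, 3).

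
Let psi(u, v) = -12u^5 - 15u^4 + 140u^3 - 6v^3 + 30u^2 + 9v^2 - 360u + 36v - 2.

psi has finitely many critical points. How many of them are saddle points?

4

psi separates as a function of u plus a function of v, so ∇psi=0 decouples.
∂psi/∂u = -60(u - 2)(u - 1)(u + 1)(u + 3) = 0 at u ∈ {-3, -1, 1, 2}; ∂psi/∂v = -18(v - 2)(v + 1) = 0 at v ∈ {-1, 2}.
The Hessian is diagonal: diag(psi_uu, psi_vv). Second derivatives: psi_uu(-3)=2400, psi_uu(-1)=-720, psi_uu(1)=480, psi_uu(2)=-900; psi_vv(-1)=54, psi_vv(2)=-54.
Saddle points occur where the two diagonal entries have opposite signs: (-3, 2), (-1, -1), (1, 2), (2, -1). Count: 4.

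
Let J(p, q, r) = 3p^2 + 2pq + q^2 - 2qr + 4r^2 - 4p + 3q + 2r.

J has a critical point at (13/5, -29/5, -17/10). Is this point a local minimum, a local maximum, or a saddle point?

The Hessian is constant: H = [[6, 2, 0], [2, 2, -2], [0, -2, 8]].
Leading principal minors: Δ₁ = 6, Δ₂ = 8, Δ₃ = 40.
All leading minors are positive, so H is positive definite: a local minimum.

local minimum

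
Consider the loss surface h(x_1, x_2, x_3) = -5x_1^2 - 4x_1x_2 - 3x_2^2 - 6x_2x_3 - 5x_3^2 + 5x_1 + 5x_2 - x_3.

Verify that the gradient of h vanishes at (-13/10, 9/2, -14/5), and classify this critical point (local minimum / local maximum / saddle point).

local maximum

∇h = (-10x_1 - 4x_2 + 5, -4x_1 - 6x_2 - 6x_3 + 5, -6x_2 - 10x_3 - 1); substituting (-13/10, 9/2, -14/5) gives ∇h = (0, 0, 0), so (-13/10, 9/2, -14/5) is indeed a critical point.
The Hessian is constant: H = [[-10, -4, 0], [-4, -6, -6], [0, -6, -10]].
Leading principal minors: Δ₁ = -10, Δ₂ = 44, Δ₃ = -80.
The minors alternate sign starting negative (−, +, −), so H is negative definite: a local maximum.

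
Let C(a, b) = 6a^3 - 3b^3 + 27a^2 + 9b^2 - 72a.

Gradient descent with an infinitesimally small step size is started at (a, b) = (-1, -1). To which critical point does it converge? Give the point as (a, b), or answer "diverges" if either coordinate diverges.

C is separable, so gradient descent decouples: a follows -∂C/∂a, b follows -∂C/∂b.
∂C/∂a = 18(a - 1)(a + 4); at a=-1 this is -108, so a increases.
∂C/∂b = -9b(b - 2); at b=-1 this is -27, so b increases.
a converges to its nearest critical value 1 (a local min of the a-part); b converges to 0. The iterate converges to (1, 0).

(1, 0)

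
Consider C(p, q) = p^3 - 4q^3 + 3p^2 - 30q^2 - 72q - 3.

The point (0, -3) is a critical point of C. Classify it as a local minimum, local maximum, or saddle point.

local minimum

The mixed partial ∂²C/∂p∂q is 0, so the Hessian at any point is diag(C_pp, C_qq) = diag(6(p + 1), -12(2q + 5)).
At (0, -3): H = diag(6, 12).
Both eigenvalues are positive, so H is positive definite: a local minimum.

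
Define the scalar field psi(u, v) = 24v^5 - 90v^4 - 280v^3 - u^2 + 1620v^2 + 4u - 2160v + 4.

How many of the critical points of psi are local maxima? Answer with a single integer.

2

psi separates as a function of u plus a function of v, so ∇psi=0 decouples.
∂psi/∂u = -2(u - 2) = 0 at u ∈ {2}; ∂psi/∂v = 120(v - 3)(v - 2)(v - 1)(v + 3) = 0 at v ∈ {-3, 1, 2, 3}.
The Hessian is diagonal: diag(psi_uu, psi_vv). Second derivatives: psi_uu(2)=-2; psi_vv(-3)=-14400, psi_vv(1)=960, psi_vv(2)=-600, psi_vv(3)=1440.
Local maxima occur where both diagonal entries negative: (2, -3), (2, 2). Count: 2.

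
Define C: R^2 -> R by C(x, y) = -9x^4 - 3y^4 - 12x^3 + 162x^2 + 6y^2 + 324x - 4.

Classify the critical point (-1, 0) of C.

The mixed partial ∂²C/∂x∂y is 0, so the Hessian at any point is diag(C_xx, C_yy) = diag(36(-3x^2 - 2x + 9), 12(-3y^2 + 1)).
At (-1, 0): H = diag(288, 12).
Both eigenvalues are positive, so H is positive definite: a local minimum.

local minimum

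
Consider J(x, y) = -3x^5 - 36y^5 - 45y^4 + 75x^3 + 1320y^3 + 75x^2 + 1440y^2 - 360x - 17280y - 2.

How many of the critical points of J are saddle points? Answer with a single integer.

8

J separates as a function of x plus a function of y, so ∇J=0 decouples.
∂J/∂x = -15(x - 4)(x - 1)(x + 2)(x + 3) = 0 at x ∈ {-3, -2, 1, 4}; ∂J/∂y = -180(y - 4)(y - 2)(y + 3)(y + 4) = 0 at y ∈ {-4, -3, 2, 4}.
The Hessian is diagonal: diag(J_xx, J_yy). Second derivatives: J_xx(-3)=420, J_xx(-2)=-270, J_xx(1)=540, J_xx(4)=-1890; J_yy(-4)=8640, J_yy(-3)=-6300, J_yy(2)=10800, J_yy(4)=-20160.
Saddle points occur where the two diagonal entries have opposite signs: (-3, -3), (-3, 4), (-2, -4), (-2, 2), (1, -3), (1, 4), (4, -4), (4, 2). Count: 8.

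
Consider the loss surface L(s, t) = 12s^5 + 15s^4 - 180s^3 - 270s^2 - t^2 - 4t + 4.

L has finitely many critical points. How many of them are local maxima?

2

L separates as a function of s plus a function of t, so ∇L=0 decouples.
∂L/∂s = 60s(s - 3)(s + 1)(s + 3) = 0 at s ∈ {-3, -1, 0, 3}; ∂L/∂t = -2(t + 2) = 0 at t ∈ {-2}.
The Hessian is diagonal: diag(L_ss, L_tt). Second derivatives: L_ss(-3)=-2160, L_ss(-1)=480, L_ss(0)=-540, L_ss(3)=4320; L_tt(-2)=-2.
Local maxima occur where both diagonal entries negative: (-3, -2), (0, -2). Count: 2.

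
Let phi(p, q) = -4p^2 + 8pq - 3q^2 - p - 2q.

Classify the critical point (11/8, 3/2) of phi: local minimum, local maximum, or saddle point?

The Hessian of phi is constant: H = [[-8, 8], [8, -6]].
det(H) = (-8)·(-6) − 8² = -16.
Since det(H) < 0, H is indefinite and the critical point is a saddle point.

saddle point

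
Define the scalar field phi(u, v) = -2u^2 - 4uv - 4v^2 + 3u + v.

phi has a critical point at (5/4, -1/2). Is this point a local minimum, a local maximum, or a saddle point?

The Hessian of phi is constant: H = [[-4, -4], [-4, -8]].
det(H) = (-4)·(-8) − (-4)² = 16.
det(H) > 0 and tr(H) = -12 < 0, so H is negative definite and the point is a local maximum.

local maximum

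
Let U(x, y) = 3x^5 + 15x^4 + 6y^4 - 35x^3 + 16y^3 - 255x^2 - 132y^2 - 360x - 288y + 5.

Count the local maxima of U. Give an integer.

2

U separates as a function of x plus a function of y, so ∇U=0 decouples.
∂U/∂x = 15(x - 3)(x + 1)(x + 2)(x + 4) = 0 at x ∈ {-4, -2, -1, 3}; ∂U/∂y = 24(y - 3)(y + 1)(y + 4) = 0 at y ∈ {-4, -1, 3}.
The Hessian is diagonal: diag(U_xx, U_yy). Second derivatives: U_xx(-4)=-630, U_xx(-2)=150, U_xx(-1)=-180, U_xx(3)=2100; U_yy(-4)=504, U_yy(-1)=-288, U_yy(3)=672.
Local maxima occur where both diagonal entries negative: (-4, -1), (-1, -1). Count: 2.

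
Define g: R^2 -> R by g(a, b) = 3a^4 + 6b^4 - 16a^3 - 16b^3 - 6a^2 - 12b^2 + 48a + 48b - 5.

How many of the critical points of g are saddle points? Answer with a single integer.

4

g separates as a function of a plus a function of b, so ∇g=0 decouples.
∂g/∂a = 12(a - 4)(a - 1)(a + 1) = 0 at a ∈ {-1, 1, 4}; ∂g/∂b = 24(b - 2)(b - 1)(b + 1) = 0 at b ∈ {-1, 1, 2}.
The Hessian is diagonal: diag(g_aa, g_bb). Second derivatives: g_aa(-1)=120, g_aa(1)=-72, g_aa(4)=180; g_bb(-1)=144, g_bb(1)=-48, g_bb(2)=72.
Saddle points occur where the two diagonal entries have opposite signs: (-1, 1), (1, -1), (1, 2), (4, 1). Count: 4.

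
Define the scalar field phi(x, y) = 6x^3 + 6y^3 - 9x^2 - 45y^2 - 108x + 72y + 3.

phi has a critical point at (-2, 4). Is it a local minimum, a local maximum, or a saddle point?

saddle point

The mixed partial ∂²phi/∂x∂y is 0, so the Hessian at any point is diag(phi_xx, phi_yy) = diag(18(2x - 1), 18(2y - 5)).
At (-2, 4): H = diag(-90, 54).
The eigenvalues have opposite signs, so H is indefinite: a saddle point.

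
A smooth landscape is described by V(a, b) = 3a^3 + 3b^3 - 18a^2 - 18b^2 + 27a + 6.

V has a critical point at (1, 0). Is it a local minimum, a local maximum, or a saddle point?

The mixed partial ∂²V/∂a∂b is 0, so the Hessian at any point is diag(V_aa, V_bb) = diag(18(a - 2), 18(b - 2)).
At (1, 0): H = diag(-18, -36).
Both eigenvalues are negative, so H is negative definite: a local maximum.

local maximum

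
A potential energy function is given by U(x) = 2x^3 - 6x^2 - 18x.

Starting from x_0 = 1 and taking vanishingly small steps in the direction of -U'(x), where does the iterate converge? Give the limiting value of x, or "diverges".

U'(x) = 6(x - 3)(x + 1), so U'(1) = -24.
Gradient descent moves in the -U' direction, i.e. x is increasing.
The nearest critical point in that direction is x = 3, where U'' = 24 > 0 (a local minimum). The iterate converges there.

3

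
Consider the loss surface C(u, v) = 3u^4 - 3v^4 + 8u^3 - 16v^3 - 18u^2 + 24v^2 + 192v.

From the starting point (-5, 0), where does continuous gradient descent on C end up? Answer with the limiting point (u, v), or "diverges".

(-3, -2)

C is separable, so gradient descent decouples: u follows -∂C/∂u, v follows -∂C/∂v.
∂C/∂u = 12u(u - 1)(u + 3); at u=-5 this is -720, so u increases.
∂C/∂v = -12(v - 2)(v + 2)(v + 4); at v=0 this is 192, so v decreases.
u converges to its nearest critical value -3 (a local min of the u-part); v converges to -2. The iterate converges to (-3, -2).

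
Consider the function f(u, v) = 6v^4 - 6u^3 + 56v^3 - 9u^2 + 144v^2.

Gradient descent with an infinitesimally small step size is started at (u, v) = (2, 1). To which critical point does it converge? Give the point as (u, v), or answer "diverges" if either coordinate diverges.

f is separable, so gradient descent decouples: u follows -∂f/∂u, v follows -∂f/∂v.
∂f/∂u = -18u(u + 1); at u=2 this is -108, so u increases.
∂f/∂v = 24v(v + 3)(v + 4); at v=1 this is 480, so v decreases.
The u-coordinate has no critical point in that direction and runs off to infinity.

diverges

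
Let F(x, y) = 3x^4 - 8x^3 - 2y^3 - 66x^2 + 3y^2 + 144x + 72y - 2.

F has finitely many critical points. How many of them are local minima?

F separates as a function of x plus a function of y, so ∇F=0 decouples.
∂F/∂x = 12(x - 4)(x - 1)(x + 3) = 0 at x ∈ {-3, 1, 4}; ∂F/∂y = -6(y - 4)(y + 3) = 0 at y ∈ {-3, 4}.
The Hessian is diagonal: diag(F_xx, F_yy). Second derivatives: F_xx(-3)=336, F_xx(1)=-144, F_xx(4)=252; F_yy(-3)=42, F_yy(4)=-42.
Local minima occur where both diagonal entries positive: (-3, -3), (4, -3). Count: 2.

2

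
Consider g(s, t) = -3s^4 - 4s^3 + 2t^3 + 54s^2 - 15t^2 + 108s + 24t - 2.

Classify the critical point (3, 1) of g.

The mixed partial ∂²g/∂s∂t is 0, so the Hessian at any point is diag(g_ss, g_tt) = diag(12(-3s^2 - 2s + 9), 6(2t - 5)).
At (3, 1): H = diag(-288, -18).
Both eigenvalues are negative, so H is negative definite: a local maximum.

local maximum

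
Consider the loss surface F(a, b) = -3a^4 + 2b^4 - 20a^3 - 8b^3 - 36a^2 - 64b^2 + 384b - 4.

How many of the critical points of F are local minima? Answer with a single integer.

F separates as a function of a plus a function of b, so ∇F=0 decouples.
∂F/∂a = -12a(a + 2)(a + 3) = 0 at a ∈ {-3, -2, 0}; ∂F/∂b = 8(b - 4)(b - 3)(b + 4) = 0 at b ∈ {-4, 3, 4}.
The Hessian is diagonal: diag(F_aa, F_bb). Second derivatives: F_aa(-3)=-36, F_aa(-2)=24, F_aa(0)=-72; F_bb(-4)=448, F_bb(3)=-56, F_bb(4)=64.
Local minima occur where both diagonal entries positive: (-2, -4), (-2, 4). Count: 2.

2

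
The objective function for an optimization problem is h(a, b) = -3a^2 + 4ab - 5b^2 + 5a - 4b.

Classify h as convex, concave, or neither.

concave

h is quadratic, so its Hessian is the constant matrix H = [[-6, 4], [4, -10]].
det(H) = 44, tr(H) = -16.
det(H) > 0 and tr(H) < 0, so H is negative definite everywhere: concave.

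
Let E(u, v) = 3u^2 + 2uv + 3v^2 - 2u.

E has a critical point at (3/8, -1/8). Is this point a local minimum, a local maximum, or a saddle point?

local minimum

The Hessian of E is constant: H = [[6, 2], [2, 6]].
det(H) = 6·6 − 2² = 32.
det(H) > 0 and tr(H) = 12 > 0, so H is positive definite and the point is a local minimum.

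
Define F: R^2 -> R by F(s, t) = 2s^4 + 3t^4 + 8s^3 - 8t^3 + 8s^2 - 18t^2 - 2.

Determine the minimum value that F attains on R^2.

F(s,t) separates as P(s) + Q(t) − 2, so its minimum is min P + min Q − 2.
P'(s) = 8s(s + 1)(s + 2) vanishes at s ∈ {-2, -1, 0}; Q'(t) = 12t(t - 3)(t + 1) vanishes at t ∈ {-1, 0, 3}.
Local minima of P (where P''>0): P(-2)=0, P(0)=0. Local minima of Q: Q(-1)=-7, Q(3)=-135.
So the global minimum of F is P(-2) + Q(3) − 2 = 0 − 135 − 2 = -137, attained at (-2, 3).

-137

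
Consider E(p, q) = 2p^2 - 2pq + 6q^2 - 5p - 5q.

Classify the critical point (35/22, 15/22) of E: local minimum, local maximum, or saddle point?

local minimum

The Hessian of E is constant: H = [[4, -2], [-2, 12]].
det(H) = 4·12 − (-2)² = 44.
det(H) > 0 and tr(H) = 16 > 0, so H is positive definite and the point is a local minimum.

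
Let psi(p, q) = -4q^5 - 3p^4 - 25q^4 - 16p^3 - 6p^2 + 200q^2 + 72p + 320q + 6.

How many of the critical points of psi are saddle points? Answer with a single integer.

6

psi separates as a function of p plus a function of q, so ∇psi=0 decouples.
∂psi/∂p = -12(p - 1)(p + 2)(p + 3) = 0 at p ∈ {-3, -2, 1}; ∂psi/∂q = -20(q - 2)(q + 1)(q + 2)(q + 4) = 0 at q ∈ {-4, -2, -1, 2}.
The Hessian is diagonal: diag(psi_pp, psi_qq). Second derivatives: psi_pp(-3)=-48, psi_pp(-2)=36, psi_pp(1)=-144; psi_qq(-4)=720, psi_qq(-2)=-160, psi_qq(-1)=180, psi_qq(2)=-1440.
Saddle points occur where the two diagonal entries have opposite signs: (-3, -4), (-3, -1), (-2, -2), (-2, 2), (1, -4), (1, -1). Count: 6.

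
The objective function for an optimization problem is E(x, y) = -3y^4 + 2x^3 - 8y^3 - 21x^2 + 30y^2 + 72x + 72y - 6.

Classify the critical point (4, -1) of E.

local minimum

The mixed partial ∂²E/∂x∂y is 0, so the Hessian at any point is diag(E_xx, E_yy) = diag(6(2x - 7), 12(-3y^2 - 4y + 5)).
At (4, -1): H = diag(6, 72).
Both eigenvalues are positive, so H is positive definite: a local minimum.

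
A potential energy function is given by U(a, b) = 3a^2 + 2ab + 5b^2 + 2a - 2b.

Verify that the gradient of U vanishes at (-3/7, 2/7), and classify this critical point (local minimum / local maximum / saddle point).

local minimum

∇U = (6a + 2b + 2, 2a + 10b - 2); substituting (-3/7, 2/7) gives ∇U = (0, 0), so (-3/7, 2/7) is indeed a critical point.
The Hessian of U is constant: H = [[6, 2], [2, 10]].
det(H) = 6·10 − 2² = 56.
det(H) > 0 and tr(H) = 16 > 0, so H is positive definite and the point is a local minimum.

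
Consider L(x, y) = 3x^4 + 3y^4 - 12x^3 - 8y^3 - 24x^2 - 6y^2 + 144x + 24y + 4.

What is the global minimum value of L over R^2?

-255

L(x,y) separates as P(x) + Q(y) + 4, so its minimum is min P + min Q + 4.
P'(x) = 12(x - 3)(x - 2)(x + 2) vanishes at x ∈ {-2, 2, 3}; Q'(y) = 12(y - 2)(y - 1)(y + 1) vanishes at y ∈ {-1, 1, 2}.
Local minima of P (where P''>0): P(-2)=-240, P(3)=135. Local minima of Q: Q(-1)=-19, Q(2)=8.
So the global minimum of L is P(-2) + Q(-1) + 4 = -240 − 19 + 4 = -255, attained at (-2, -1).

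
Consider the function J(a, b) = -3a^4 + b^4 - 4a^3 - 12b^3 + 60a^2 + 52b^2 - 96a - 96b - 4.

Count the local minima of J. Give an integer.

J separates as a function of a plus a function of b, so ∇J=0 decouples.
∂J/∂a = -12(a - 2)(a - 1)(a + 4) = 0 at a ∈ {-4, 1, 2}; ∂J/∂b = 4(b - 4)(b - 3)(b - 2) = 0 at b ∈ {2, 3, 4}.
The Hessian is diagonal: diag(J_aa, J_bb). Second derivatives: J_aa(-4)=-360, J_aa(1)=60, J_aa(2)=-72; J_bb(2)=8, J_bb(3)=-4, J_bb(4)=8.
Local minima occur where both diagonal entries positive: (1, 2), (1, 4). Count: 2.

2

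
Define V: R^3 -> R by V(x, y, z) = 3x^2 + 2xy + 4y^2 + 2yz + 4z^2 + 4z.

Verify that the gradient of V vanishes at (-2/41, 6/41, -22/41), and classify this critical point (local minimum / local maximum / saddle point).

local minimum

∇V = (6x + 2y, 2x + 8y + 2z, 2y + 8z + 4); substituting (-2/41, 6/41, -22/41) gives ∇V = (0, 0, 0), so (-2/41, 6/41, -22/41) is indeed a critical point.
The Hessian is constant: H = [[6, 2, 0], [2, 8, 2], [0, 2, 8]].
Leading principal minors: Δ₁ = 6, Δ₂ = 44, Δ₃ = 328.
All leading minors are positive, so H is positive definite: a local minimum.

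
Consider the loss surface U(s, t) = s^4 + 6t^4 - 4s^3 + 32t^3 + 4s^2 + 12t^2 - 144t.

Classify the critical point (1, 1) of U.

saddle point

The mixed partial ∂²U/∂s∂t is 0, so the Hessian at any point is diag(U_ss, U_tt) = diag(4(3s^2 - 6s + 2), 24(3t^2 + 8t + 1)).
At (1, 1): H = diag(-4, 288).
The eigenvalues have opposite signs, so H is indefinite: a saddle point.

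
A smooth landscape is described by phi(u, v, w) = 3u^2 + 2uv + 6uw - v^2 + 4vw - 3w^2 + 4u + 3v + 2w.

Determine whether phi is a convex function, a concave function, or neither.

phi is quadratic, so its Hessian is the constant matrix H = [[6, 2, 6], [2, -2, 4], [6, 4, -6]].
Leading principal minors: 6, -16, 168.
Neither pattern holds ⇒ H is indefinite ⇒ neither convex nor concave.

neither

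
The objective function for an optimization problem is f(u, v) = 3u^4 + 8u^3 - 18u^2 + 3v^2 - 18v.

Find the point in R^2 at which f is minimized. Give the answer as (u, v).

(-3, 3)

f(u,v) separates as P(u) + Q(v), so its minimum is min P + min Q.
P'(u) = 12u(u - 1)(u + 3) vanishes at u ∈ {-3, 0, 1}; Q'(v) = 6v - 18 vanishes at v ∈ {3}.
Local minima of P (where P''>0): P(-3)=-135, P(1)=-7. Local minima of Q: Q(3)=-27.
So the global minimum of f is P(-3) + Q(3) = -135 − 27 = -162, attained at (-3, 3).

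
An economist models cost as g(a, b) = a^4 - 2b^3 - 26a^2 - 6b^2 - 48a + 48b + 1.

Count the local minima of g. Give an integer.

g separates as a function of a plus a function of b, so ∇g=0 decouples.
∂g/∂a = 4(a - 4)(a + 1)(a + 3) = 0 at a ∈ {-3, -1, 4}; ∂g/∂b = -6(b - 2)(b + 4) = 0 at b ∈ {-4, 2}.
The Hessian is diagonal: diag(g_aa, g_bb). Second derivatives: g_aa(-3)=56, g_aa(-1)=-40, g_aa(4)=140; g_bb(-4)=36, g_bb(2)=-36.
Local minima occur where both diagonal entries positive: (-3, -4), (4, -4). Count: 2.

2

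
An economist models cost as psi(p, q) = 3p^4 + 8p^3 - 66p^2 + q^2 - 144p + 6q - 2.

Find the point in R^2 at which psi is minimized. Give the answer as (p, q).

psi(p,q) separates as A(p) + B(q) − 2, so its minimum is min A + min B − 2.
A'(p) = 12(p - 3)(p + 1)(p + 4) vanishes at p ∈ {-4, -1, 3}; B'(q) = 2q + 6 vanishes at q ∈ {-3}.
Local minima of A (where A''>0): A(-4)=-224, A(3)=-567. Local minima of B: B(-3)=-9.
So the global minimum of psi is A(3) + B(-3) − 2 = -567 − 9 − 2 = -578, attained at (3, -3).

(3, -3)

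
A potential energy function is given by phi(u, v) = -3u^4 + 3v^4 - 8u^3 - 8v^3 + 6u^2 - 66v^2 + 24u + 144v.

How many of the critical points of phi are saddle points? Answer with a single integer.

phi separates as a function of u plus a function of v, so ∇phi=0 decouples.
∂phi/∂u = -12(u - 1)(u + 1)(u + 2) = 0 at u ∈ {-2, -1, 1}; ∂phi/∂v = 12(v - 4)(v - 1)(v + 3) = 0 at v ∈ {-3, 1, 4}.
The Hessian is diagonal: diag(phi_uu, phi_vv). Second derivatives: phi_uu(-2)=-36, phi_uu(-1)=24, phi_uu(1)=-72; phi_vv(-3)=336, phi_vv(1)=-144, phi_vv(4)=252.
Saddle points occur where the two diagonal entries have opposite signs: (-2, -3), (-2, 4), (-1, 1), (1, -3), (1, 4). Count: 5.

5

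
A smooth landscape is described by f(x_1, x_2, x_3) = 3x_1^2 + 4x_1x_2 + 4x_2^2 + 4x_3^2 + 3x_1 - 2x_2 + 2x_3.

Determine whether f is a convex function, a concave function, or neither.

f is quadratic, so its Hessian is the constant matrix H = [[6, 4, 0], [4, 8, 0], [0, 0, 8]].
Leading principal minors: 6, 32, 256.
All positive ⇒ H ≻ 0 ⇒ convex.

convex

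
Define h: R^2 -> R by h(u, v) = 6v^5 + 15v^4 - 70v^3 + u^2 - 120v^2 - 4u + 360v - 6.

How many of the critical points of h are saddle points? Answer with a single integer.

h separates as a function of u plus a function of v, so ∇h=0 decouples.
∂h/∂u = 2(u - 2) = 0 at u ∈ {2}; ∂h/∂v = 30(v - 2)(v - 1)(v + 2)(v + 3) = 0 at v ∈ {-3, -2, 1, 2}.
The Hessian is diagonal: diag(h_uu, h_vv). Second derivatives: h_uu(2)=2; h_vv(-3)=-600, h_vv(-2)=360, h_vv(1)=-360, h_vv(2)=600.
Saddle points occur where the two diagonal entries have opposite signs: (2, -3), (2, 1). Count: 2.

2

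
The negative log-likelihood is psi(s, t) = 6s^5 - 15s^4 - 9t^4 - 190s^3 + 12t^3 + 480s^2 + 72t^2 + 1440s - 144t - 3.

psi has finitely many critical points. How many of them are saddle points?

6

psi separates as a function of s plus a function of t, so ∇psi=0 decouples.
∂psi/∂s = 30(s - 4)(s - 3)(s + 1)(s + 4) = 0 at s ∈ {-4, -1, 3, 4}; ∂psi/∂t = -36(t - 2)(t - 1)(t + 2) = 0 at t ∈ {-2, 1, 2}.
The Hessian is diagonal: diag(psi_ss, psi_tt). Second derivatives: psi_ss(-4)=-5040, psi_ss(-1)=1800, psi_ss(3)=-840, psi_ss(4)=1200; psi_tt(-2)=-432, psi_tt(1)=108, psi_tt(2)=-144.
Saddle points occur where the two diagonal entries have opposite signs: (-4, 1), (-1, -2), (-1, 2), (3, 1), (4, -2), (4, 2). Count: 6.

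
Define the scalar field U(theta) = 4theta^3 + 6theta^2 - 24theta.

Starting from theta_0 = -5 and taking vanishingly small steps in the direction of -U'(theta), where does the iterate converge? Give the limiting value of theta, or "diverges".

U'(theta) = 12(theta - 1)(theta + 2), so U'(-5) = 216.
Gradient descent moves in the -U' direction, i.e. theta is decreasing.
There is no critical point below theta=-5, and U' keeps the same sign, so the iterate runs off to −∞.

diverges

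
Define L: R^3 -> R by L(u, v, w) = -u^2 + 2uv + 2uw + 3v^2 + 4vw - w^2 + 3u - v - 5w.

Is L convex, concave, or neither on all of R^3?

L is quadratic, so its Hessian is the constant matrix H = [[-2, 2, 2], [2, 6, 4], [2, 4, -2]].
Leading principal minors: -2, -16, 72.
Neither pattern holds ⇒ H is indefinite ⇒ neither convex nor concave.

neither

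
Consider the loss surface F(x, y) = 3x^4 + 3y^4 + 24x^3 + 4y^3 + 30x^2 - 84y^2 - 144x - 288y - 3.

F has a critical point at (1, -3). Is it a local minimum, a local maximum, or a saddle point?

The mixed partial ∂²F/∂x∂y is 0, so the Hessian at any point is diag(F_xx, F_yy) = diag(12(3x^2 + 12x + 5), 12(3y^2 + 2y - 14)).
At (1, -3): H = diag(240, 84).
Both eigenvalues are positive, so H is positive definite: a local minimum.

local minimum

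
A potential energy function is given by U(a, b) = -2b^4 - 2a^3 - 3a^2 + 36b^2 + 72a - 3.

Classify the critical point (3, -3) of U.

The mixed partial ∂²U/∂a∂b is 0, so the Hessian at any point is diag(U_aa, U_bb) = diag(-6(2a + 1), 24(-b^2 + 3)).
At (3, -3): H = diag(-42, -144).
Both eigenvalues are negative, so H is negative definite: a local maximum.

local maximum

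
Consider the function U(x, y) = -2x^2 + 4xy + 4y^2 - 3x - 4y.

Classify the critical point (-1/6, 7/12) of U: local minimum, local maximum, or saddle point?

The Hessian of U is constant: H = [[-4, 4], [4, 8]].
det(H) = (-4)·8 − 4² = -48.
Since det(H) < 0, H is indefinite and the critical point is a saddle point.

saddle point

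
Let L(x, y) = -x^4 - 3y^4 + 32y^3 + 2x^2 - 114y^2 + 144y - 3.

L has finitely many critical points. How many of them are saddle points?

4

L separates as a function of x plus a function of y, so ∇L=0 decouples.
∂L/∂x = -4x(x - 1)(x + 1) = 0 at x ∈ {-1, 0, 1}; ∂L/∂y = -12(y - 4)(y - 3)(y - 1) = 0 at y ∈ {1, 3, 4}.
The Hessian is diagonal: diag(L_xx, L_yy). Second derivatives: L_xx(-1)=-8, L_xx(0)=4, L_xx(1)=-8; L_yy(1)=-72, L_yy(3)=24, L_yy(4)=-36.
Saddle points occur where the two diagonal entries have opposite signs: (-1, 3), (0, 1), (0, 4), (1, 3). Count: 4.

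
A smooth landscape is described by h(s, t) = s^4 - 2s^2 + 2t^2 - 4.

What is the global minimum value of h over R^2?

-5

h(s,t) separates as P(s) + Q(t) − 4, so its minimum is min P + min Q − 4.
P'(s) = 4s(s - 1)(s + 1) vanishes at s ∈ {-1, 0, 1}; Q'(t) = 4t vanishes at t ∈ {0}.
Local minima of P (where P''>0): P(-1)=-1, P(1)=-1. Local minima of Q: Q(0)=0.
So the global minimum of h is P(-1) + Q(0) − 4 = -1 + 0 − 4 = -5, attained at (-1, 0).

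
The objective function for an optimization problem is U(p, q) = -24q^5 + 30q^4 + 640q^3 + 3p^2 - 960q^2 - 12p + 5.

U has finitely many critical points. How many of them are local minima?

2

U separates as a function of p plus a function of q, so ∇U=0 decouples.
∂U/∂p = 6(p - 2) = 0 at p ∈ {2}; ∂U/∂q = -120q(q - 4)(q - 1)(q + 4) = 0 at q ∈ {-4, 0, 1, 4}.
The Hessian is diagonal: diag(U_pp, U_qq). Second derivatives: U_pp(2)=6; U_qq(-4)=19200, U_qq(0)=-1920, U_qq(1)=1800, U_qq(4)=-11520.
Local minima occur where both diagonal entries positive: (2, -4), (2, 1). Count: 2.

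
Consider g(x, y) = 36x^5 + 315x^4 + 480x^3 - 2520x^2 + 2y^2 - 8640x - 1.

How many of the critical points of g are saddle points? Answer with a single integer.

2

g separates as a function of x plus a function of y, so ∇g=0 decouples.
∂g/∂x = 180(x - 2)(x + 2)(x + 3)(x + 4) = 0 at x ∈ {-4, -3, -2, 2}; ∂g/∂y = 4y = 0 at y ∈ {0}.
The Hessian is diagonal: diag(g_xx, g_yy). Second derivatives: g_xx(-4)=-2160, g_xx(-3)=900, g_xx(-2)=-1440, g_xx(2)=21600; g_yy(0)=4.
Saddle points occur where the two diagonal entries have opposite signs: (-4, 0), (-2, 0). Count: 2.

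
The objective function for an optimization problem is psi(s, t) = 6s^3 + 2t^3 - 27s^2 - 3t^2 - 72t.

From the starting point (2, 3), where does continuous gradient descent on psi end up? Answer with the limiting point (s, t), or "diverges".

(3, 4)

psi is separable, so gradient descent decouples: s follows -∂psi/∂s, t follows -∂psi/∂t.
∂psi/∂s = 18s(s - 3); at s=2 this is -36, so s increases.
∂psi/∂t = 6(t - 4)(t + 3); at t=3 this is -36, so t increases.
s converges to its nearest critical value 3 (a local min of the s-part); t converges to 4. The iterate converges to (3, 4).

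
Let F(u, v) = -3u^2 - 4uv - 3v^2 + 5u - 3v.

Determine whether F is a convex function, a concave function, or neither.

F is quadratic, so its Hessian is the constant matrix H = [[-6, -4], [-4, -6]].
det(H) = 20, tr(H) = -12.
det(H) > 0 and tr(H) < 0, so H is negative definite everywhere: concave.

concave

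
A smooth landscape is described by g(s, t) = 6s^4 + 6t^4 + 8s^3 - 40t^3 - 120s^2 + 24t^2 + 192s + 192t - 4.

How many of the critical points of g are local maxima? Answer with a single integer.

1

g separates as a function of s plus a function of t, so ∇g=0 decouples.
∂g/∂s = 24(s - 2)(s - 1)(s + 4) = 0 at s ∈ {-4, 1, 2}; ∂g/∂t = 24(t - 4)(t - 2)(t + 1) = 0 at t ∈ {-1, 2, 4}.
The Hessian is diagonal: diag(g_ss, g_tt). Second derivatives: g_ss(-4)=720, g_ss(1)=-120, g_ss(2)=144; g_tt(-1)=360, g_tt(2)=-144, g_tt(4)=240.
Local maxima occur where both diagonal entries negative: (1, 2). Count: 1.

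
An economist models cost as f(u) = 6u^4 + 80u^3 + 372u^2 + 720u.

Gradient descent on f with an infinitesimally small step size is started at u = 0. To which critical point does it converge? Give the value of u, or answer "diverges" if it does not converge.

-2

f'(u) = 24(u + 2)(u + 3)(u + 5), so f'(0) = 720.
Gradient descent moves in the -f' direction, i.e. u is decreasing.
The nearest critical point in that direction is u = -2, where f'' = 72 > 0 (a local minimum). The iterate converges there.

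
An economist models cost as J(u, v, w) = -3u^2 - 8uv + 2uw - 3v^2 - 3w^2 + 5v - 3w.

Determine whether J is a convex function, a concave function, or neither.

J is quadratic, so its Hessian is the constant matrix H = [[-6, -8, 2], [-8, -6, 0], [2, 0, -6]].
Leading principal minors: -6, -28, 192.
Neither pattern holds ⇒ H is indefinite ⇒ neither convex nor concave.

neither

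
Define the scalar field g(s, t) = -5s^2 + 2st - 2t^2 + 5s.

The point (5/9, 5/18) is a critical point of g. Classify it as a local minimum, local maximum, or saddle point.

local maximum

The Hessian of g is constant: H = [[-10, 2], [2, -4]].
det(H) = (-10)·(-4) − 2² = 36.
det(H) > 0 and tr(H) = -14 < 0, so H is negative definite and the point is a local maximum.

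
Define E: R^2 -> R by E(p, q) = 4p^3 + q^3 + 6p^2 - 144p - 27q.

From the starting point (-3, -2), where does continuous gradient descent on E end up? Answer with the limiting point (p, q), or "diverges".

(3, 3)

E is separable, so gradient descent decouples: p follows -∂E/∂p, q follows -∂E/∂q.
∂E/∂p = 12(p - 3)(p + 4); at p=-3 this is -72, so p increases.
∂E/∂q = 3(q - 3)(q + 3); at q=-2 this is -15, so q increases.
p converges to its nearest critical value 3 (a local min of the p-part); q converges to 3. The iterate converges to (3, 3).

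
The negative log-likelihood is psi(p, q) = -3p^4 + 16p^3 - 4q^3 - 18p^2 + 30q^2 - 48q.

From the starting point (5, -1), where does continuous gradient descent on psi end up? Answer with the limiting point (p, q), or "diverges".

diverges

psi is separable, so gradient descent decouples: p follows -∂psi/∂p, q follows -∂psi/∂q.
∂psi/∂p = -12p(p - 3)(p - 1); at p=5 this is -480, so p increases.
∂psi/∂q = -12(q - 4)(q - 1); at q=-1 this is -120, so q increases.
The p-coordinate has no critical point in that direction and runs off to infinity.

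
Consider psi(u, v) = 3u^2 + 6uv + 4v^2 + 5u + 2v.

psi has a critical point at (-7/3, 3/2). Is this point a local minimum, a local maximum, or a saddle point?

The Hessian of psi is constant: H = [[6, 6], [6, 8]].
det(H) = 6·8 − 6² = 12.
det(H) > 0 and tr(H) = 14 > 0, so H is positive definite and the point is a local minimum.

local minimum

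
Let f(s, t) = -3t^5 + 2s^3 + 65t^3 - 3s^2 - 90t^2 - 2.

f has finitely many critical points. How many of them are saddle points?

f separates as a function of s plus a function of t, so ∇f=0 decouples.
∂f/∂s = 6s(s - 1) = 0 at s ∈ {0, 1}; ∂f/∂t = -15t(t - 3)(t - 1)(t + 4) = 0 at t ∈ {-4, 0, 1, 3}.
The Hessian is diagonal: diag(f_ss, f_tt). Second derivatives: f_ss(0)=-6, f_ss(1)=6; f_tt(-4)=2100, f_tt(0)=-180, f_tt(1)=150, f_tt(3)=-630.
Saddle points occur where the two diagonal entries have opposite signs: (0, -4), (0, 1), (1, 0), (1, 3). Count: 4.

4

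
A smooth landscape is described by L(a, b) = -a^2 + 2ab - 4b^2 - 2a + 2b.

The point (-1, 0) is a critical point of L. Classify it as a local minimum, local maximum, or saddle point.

local maximum

The Hessian of L is constant: H = [[-2, 2], [2, -8]].
det(H) = (-2)·(-8) − 2² = 12.
det(H) > 0 and tr(H) = -10 < 0, so H is negative definite and the point is a local maximum.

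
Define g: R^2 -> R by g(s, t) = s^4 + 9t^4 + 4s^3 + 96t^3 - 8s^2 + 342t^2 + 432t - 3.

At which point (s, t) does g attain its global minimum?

g(s,t) separates as P(s) + Q(t) − 3, so its minimum is min P + min Q − 3.
P'(s) = 4s(s - 1)(s + 4) vanishes at s ∈ {-4, 0, 1}; Q'(t) = 36(t + 1)(t + 3)(t + 4) vanishes at t ∈ {-4, -3, -1}.
Local minima of P (where P''>0): P(-4)=-128, P(1)=-3. Local minima of Q: Q(-4)=-96, Q(-1)=-177.
So the global minimum of g is P(-4) + Q(-1) − 3 = -128 − 177 − 3 = -308, attained at (-4, -1).

(-4, -1)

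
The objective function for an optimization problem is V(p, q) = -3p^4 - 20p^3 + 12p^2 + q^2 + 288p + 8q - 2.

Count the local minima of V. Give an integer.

V separates as a function of p plus a function of q, so ∇V=0 decouples.
∂V/∂p = -12(p - 2)(p + 3)(p + 4) = 0 at p ∈ {-4, -3, 2}; ∂V/∂q = 2(q + 4) = 0 at q ∈ {-4}.
The Hessian is diagonal: diag(V_pp, V_qq). Second derivatives: V_pp(-4)=-72, V_pp(-3)=60, V_pp(2)=-360; V_qq(-4)=2.
Local minima occur where both diagonal entries positive: (-3, -4). Count: 1.

1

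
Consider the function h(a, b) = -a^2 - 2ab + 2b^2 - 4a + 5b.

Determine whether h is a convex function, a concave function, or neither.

h is quadratic, so its Hessian is the constant matrix H = [[-2, -2], [-2, 4]].
det(H) = -12, tr(H) = 2.
det(H) < 0, so H is indefinite: neither convex nor concave.

neither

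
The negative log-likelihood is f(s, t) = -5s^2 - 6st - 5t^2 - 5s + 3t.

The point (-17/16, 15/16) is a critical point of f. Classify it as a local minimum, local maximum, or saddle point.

local maximum

The Hessian of f is constant: H = [[-10, -6], [-6, -10]].
det(H) = (-10)·(-10) − (-6)² = 64.
det(H) > 0 and tr(H) = -20 < 0, so H is negative definite and the point is a local maximum.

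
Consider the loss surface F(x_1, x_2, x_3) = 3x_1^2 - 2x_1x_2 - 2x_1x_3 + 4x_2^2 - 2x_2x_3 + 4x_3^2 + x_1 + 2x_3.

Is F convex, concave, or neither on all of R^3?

F is quadratic, so its Hessian is the constant matrix H = [[6, -2, -2], [-2, 8, -2], [-2, -2, 8]].
Leading principal minors: 6, 44, 280.
All positive ⇒ H ≻ 0 ⇒ convex.

convex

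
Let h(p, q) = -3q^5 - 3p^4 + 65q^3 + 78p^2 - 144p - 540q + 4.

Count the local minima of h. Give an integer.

h separates as a function of p plus a function of q, so ∇h=0 decouples.
∂h/∂p = -12(p - 3)(p - 1)(p + 4) = 0 at p ∈ {-4, 1, 3}; ∂h/∂q = -15(q - 3)(q - 2)(q + 2)(q + 3) = 0 at q ∈ {-3, -2, 2, 3}.
The Hessian is diagonal: diag(h_pp, h_qq). Second derivatives: h_pp(-4)=-420, h_pp(1)=120, h_pp(3)=-168; h_qq(-3)=450, h_qq(-2)=-300, h_qq(2)=300, h_qq(3)=-450.
Local minima occur where both diagonal entries positive: (1, -3), (1, 2). Count: 2.

2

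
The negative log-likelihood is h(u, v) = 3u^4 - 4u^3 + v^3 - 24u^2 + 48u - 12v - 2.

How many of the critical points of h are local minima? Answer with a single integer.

2

h separates as a function of u plus a function of v, so ∇h=0 decouples.
∂h/∂u = 12(u - 2)(u - 1)(u + 2) = 0 at u ∈ {-2, 1, 2}; ∂h/∂v = 3(v - 2)(v + 2) = 0 at v ∈ {-2, 2}.
The Hessian is diagonal: diag(h_uu, h_vv). Second derivatives: h_uu(-2)=144, h_uu(1)=-36, h_uu(2)=48; h_vv(-2)=-12, h_vv(2)=12.
Local minima occur where both diagonal entries positive: (-2, 2), (2, 2). Count: 2.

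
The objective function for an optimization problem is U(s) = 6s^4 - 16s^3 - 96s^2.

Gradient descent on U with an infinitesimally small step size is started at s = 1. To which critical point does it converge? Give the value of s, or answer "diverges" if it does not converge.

U'(s) = 24s(s - 4)(s + 2), so U'(1) = -216.
Gradient descent moves in the -U' direction, i.e. s is increasing.
The nearest critical point in that direction is s = 4, where U'' = 576 > 0 (a local minimum). The iterate converges there.

4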